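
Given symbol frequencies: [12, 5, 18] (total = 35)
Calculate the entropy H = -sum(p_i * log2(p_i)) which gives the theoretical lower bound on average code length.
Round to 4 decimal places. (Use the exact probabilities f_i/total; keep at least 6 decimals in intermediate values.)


Per-symbol terms -p_i * log2(p_i) with p_i = f_i/35:
  p = 12/35 = 0.342857: log2(p) = -1.544321, -p*log2(p) = 0.529481
  p = 5/35 = 0.142857: log2(p) = -2.807355, -p*log2(p) = 0.401051
  p = 18/35 = 0.514286: log2(p) = -0.959358, -p*log2(p) = 0.493384
H = 0.529481 + 0.401051 + 0.493384 = 1.423916

H = 1.4239 bits/symbol


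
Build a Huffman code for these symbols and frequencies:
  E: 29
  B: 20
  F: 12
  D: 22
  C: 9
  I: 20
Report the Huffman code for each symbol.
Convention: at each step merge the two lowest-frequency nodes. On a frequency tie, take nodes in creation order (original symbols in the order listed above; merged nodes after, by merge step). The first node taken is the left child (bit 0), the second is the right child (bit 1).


Huffman tree construction:
Step 1: Merge C(9) + F(12) = 21
Step 2: Merge B(20) + I(20) = 40
Step 3: Merge (C+F)(21) + D(22) = 43
Step 4: Merge E(29) + (B+I)(40) = 69
Step 5: Merge ((C+F)+D)(43) + (E+(B+I))(69) = 112
Read each symbol's code off the tree from the root (left child = 0, right child = 1).

Codes:
  E: 10 (length 2)
  B: 110 (length 3)
  F: 001 (length 3)
  D: 01 (length 2)
  C: 000 (length 3)
  I: 111 (length 3)
Average code length: 285/112 = 2.5446 bits/symbol


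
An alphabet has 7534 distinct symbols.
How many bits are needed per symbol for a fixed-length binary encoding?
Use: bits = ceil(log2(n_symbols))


log2(7534) = 12.8792
Bracket: 2^12 = 4096 < 7534 <= 2^13 = 8192
So ceil(log2(7534)) = 13

bits = ceil(log2(7534)) = ceil(12.8792) = 13 bits


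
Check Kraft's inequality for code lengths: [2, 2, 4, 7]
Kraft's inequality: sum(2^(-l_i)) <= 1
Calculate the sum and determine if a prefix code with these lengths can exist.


Sum = 2^(-2) + 2^(-2) + 2^(-4) + 2^(-7)
    = 0.25 + 0.25 + 0.0625 + 0.0078125
    = 73/128 = 0.5703125
Since 0.5703125 <= 1, Kraft's inequality IS satisfied.
A prefix code with these lengths CAN exist.

Kraft sum = 0.5703125. Satisfied.


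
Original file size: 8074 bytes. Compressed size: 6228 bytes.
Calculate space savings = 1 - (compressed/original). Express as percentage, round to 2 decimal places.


ratio = compressed/original = 6228/8074 = 0.771365
savings = 1 - ratio = 1 - 0.771365 = 0.228635
as a percentage: 0.228635 * 100 = 22.86%

Space savings = 1 - 6228/8074 = 22.86%


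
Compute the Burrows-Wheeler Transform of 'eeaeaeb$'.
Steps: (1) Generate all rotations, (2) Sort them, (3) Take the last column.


Rotations (sorted):
  0: $eeaeaeb -> last char: b
  1: aeaeb$ee -> last char: e
  2: aeb$eeae -> last char: e
  3: b$eeaeae -> last char: e
  4: eaeaeb$e -> last char: e
  5: eaeb$eea -> last char: a
  6: eb$eeaea -> last char: a
  7: eeaeaeb$ -> last char: $


BWT = beeeeaa$


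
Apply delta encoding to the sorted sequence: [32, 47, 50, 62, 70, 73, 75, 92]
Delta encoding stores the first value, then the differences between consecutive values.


First value: 32
Deltas:
  47 - 32 = 15
  50 - 47 = 3
  62 - 50 = 12
  70 - 62 = 8
  73 - 70 = 3
  75 - 73 = 2
  92 - 75 = 17


Delta encoded: [32, 15, 3, 12, 8, 3, 2, 17]


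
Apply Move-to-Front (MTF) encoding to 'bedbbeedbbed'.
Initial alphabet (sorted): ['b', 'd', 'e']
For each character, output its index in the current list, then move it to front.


MTF encoding:
'b': index 0 in ['b', 'd', 'e'] -> ['b', 'd', 'e']
'e': index 2 in ['b', 'd', 'e'] -> ['e', 'b', 'd']
'd': index 2 in ['e', 'b', 'd'] -> ['d', 'e', 'b']
'b': index 2 in ['d', 'e', 'b'] -> ['b', 'd', 'e']
'b': index 0 in ['b', 'd', 'e'] -> ['b', 'd', 'e']
'e': index 2 in ['b', 'd', 'e'] -> ['e', 'b', 'd']
'e': index 0 in ['e', 'b', 'd'] -> ['e', 'b', 'd']
'd': index 2 in ['e', 'b', 'd'] -> ['d', 'e', 'b']
'b': index 2 in ['d', 'e', 'b'] -> ['b', 'd', 'e']
'b': index 0 in ['b', 'd', 'e'] -> ['b', 'd', 'e']
'e': index 2 in ['b', 'd', 'e'] -> ['e', 'b', 'd']
'd': index 2 in ['e', 'b', 'd'] -> ['d', 'e', 'b']


Output: [0, 2, 2, 2, 0, 2, 0, 2, 2, 0, 2, 2]


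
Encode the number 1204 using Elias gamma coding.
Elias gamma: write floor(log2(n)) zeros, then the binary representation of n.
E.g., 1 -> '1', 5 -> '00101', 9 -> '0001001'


num_bits = floor(log2(1204)) + 1 = 11
leading_zeros = num_bits - 1 = 10
binary(1204) = 10010110100

Elias gamma(1204) = '0000000000' + '10010110100' = 000000000010010110100 (21 bits)


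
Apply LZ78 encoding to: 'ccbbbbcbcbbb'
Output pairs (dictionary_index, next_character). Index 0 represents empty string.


LZ78 encoding steps:
Dictionary: {0: ''}
Step 1: w='' (idx 0), next='c' -> output (0, 'c'), add 'c' as idx 1
Step 2: w='c' (idx 1), next='b' -> output (1, 'b'), add 'cb' as idx 2
Step 3: w='' (idx 0), next='b' -> output (0, 'b'), add 'b' as idx 3
Step 4: w='b' (idx 3), next='b' -> output (3, 'b'), add 'bb' as idx 4
Step 5: w='cb' (idx 2), next='c' -> output (2, 'c'), add 'cbc' as idx 5
Step 6: w='bb' (idx 4), next='b' -> output (4, 'b'), add 'bbb' as idx 6


Encoded: [(0, 'c'), (1, 'b'), (0, 'b'), (3, 'b'), (2, 'c'), (4, 'b')]


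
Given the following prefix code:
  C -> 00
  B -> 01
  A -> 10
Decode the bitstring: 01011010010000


Decoding step by step:
Bits 01 -> B
Bits 01 -> B
Bits 10 -> A
Bits 10 -> A
Bits 01 -> B
Bits 00 -> C
Bits 00 -> C


Decoded message: BBAABCC


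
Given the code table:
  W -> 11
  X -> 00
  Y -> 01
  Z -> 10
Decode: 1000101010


Decoding:
10 -> Z
00 -> X
10 -> Z
10 -> Z
10 -> Z


Result: ZXZZZ


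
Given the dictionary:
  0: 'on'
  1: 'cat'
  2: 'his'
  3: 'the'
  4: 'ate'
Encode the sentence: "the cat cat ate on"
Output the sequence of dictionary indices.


Look up each word in the dictionary:
  'the' -> 3
  'cat' -> 1
  'cat' -> 1
  'ate' -> 4
  'on' -> 0

Encoded: [3, 1, 1, 4, 0]


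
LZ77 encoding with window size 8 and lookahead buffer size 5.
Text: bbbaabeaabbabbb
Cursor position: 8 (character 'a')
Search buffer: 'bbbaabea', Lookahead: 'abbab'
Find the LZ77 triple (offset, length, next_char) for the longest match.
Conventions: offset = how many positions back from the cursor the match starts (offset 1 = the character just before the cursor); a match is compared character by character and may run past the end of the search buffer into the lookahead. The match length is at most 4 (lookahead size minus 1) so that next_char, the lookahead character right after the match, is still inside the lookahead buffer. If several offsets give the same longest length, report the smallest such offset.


Try each offset into the search buffer:
  offset=1 (pos 7, char 'a'): match length 1
  offset=2 (pos 6, char 'e'): match length 0
  offset=3 (pos 5, char 'b'): match length 0
  offset=4 (pos 4, char 'a'): match length 2
  offset=5 (pos 3, char 'a'): match length 1
  offset=6 (pos 2, char 'b'): match length 0
  offset=7 (pos 1, char 'b'): match length 0
  offset=8 (pos 0, char 'b'): match length 0
Longest match has length 2 at offset 4.
next_char = character at position 8 + 2 = 10 -> 'b'

Best match: offset=4, length=2 (matching 'ab' starting at position 4)
LZ77 triple: (4, 2, 'b')


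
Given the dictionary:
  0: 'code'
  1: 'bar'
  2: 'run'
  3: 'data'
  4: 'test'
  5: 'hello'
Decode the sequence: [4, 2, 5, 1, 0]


Look up each index in the dictionary:
  4 -> 'test'
  2 -> 'run'
  5 -> 'hello'
  1 -> 'bar'
  0 -> 'code'

Decoded: "test run hello bar code"


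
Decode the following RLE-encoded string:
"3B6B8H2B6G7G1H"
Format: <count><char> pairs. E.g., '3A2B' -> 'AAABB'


Expanding each <count><char> pair:
  3B -> 'BBB'
  6B -> 'BBBBBB'
  8H -> 'HHHHHHHH'
  2B -> 'BB'
  6G -> 'GGGGGG'
  7G -> 'GGGGGGG'
  1H -> 'H'

Decoded = BBBBBBBBBHHHHHHHHBBGGGGGGGGGGGGGH


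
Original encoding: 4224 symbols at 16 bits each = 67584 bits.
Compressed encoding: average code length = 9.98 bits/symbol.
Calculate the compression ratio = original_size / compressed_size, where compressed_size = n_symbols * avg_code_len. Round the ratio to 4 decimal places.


original_size = n_symbols * orig_bits = 4224 * 16 = 67584 bits
compressed_size = n_symbols * avg_code_len = 4224 * 9.98 = 42155.52 bits
ratio = original_size / compressed_size = 67584 / 42155.52 = 1.6032

Compression ratio = 1.6032


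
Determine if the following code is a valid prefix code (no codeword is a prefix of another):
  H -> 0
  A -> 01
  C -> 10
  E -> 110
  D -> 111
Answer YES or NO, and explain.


Checking each pair (does one codeword prefix another?):
  H='0' vs A='01': prefix -- VIOLATION

NO -- this is NOT a valid prefix code. H (0) is a prefix of A (01).


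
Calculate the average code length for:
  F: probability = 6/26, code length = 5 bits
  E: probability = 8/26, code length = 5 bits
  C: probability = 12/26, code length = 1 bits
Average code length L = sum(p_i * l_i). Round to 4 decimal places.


Weighted contributions p_i * l_i:
  F: (6/26) * 5 = 30/26
  E: (8/26) * 5 = 40/26
  C: (12/26) * 1 = 12/26
Sum = (30 + 40 + 12)/26 = 82/26

L = 82/26 = 3.1538 bits/symbol


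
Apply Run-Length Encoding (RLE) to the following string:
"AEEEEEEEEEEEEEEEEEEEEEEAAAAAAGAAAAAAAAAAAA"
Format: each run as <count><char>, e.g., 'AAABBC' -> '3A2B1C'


Scanning runs left to right:
  i=0: run of 'A' x 1 -> '1A'
  i=1: run of 'E' x 22 -> '22E'
  i=23: run of 'A' x 6 -> '6A'
  i=29: run of 'G' x 1 -> '1G'
  i=30: run of 'A' x 12 -> '12A'

RLE = 1A22E6A1G12A


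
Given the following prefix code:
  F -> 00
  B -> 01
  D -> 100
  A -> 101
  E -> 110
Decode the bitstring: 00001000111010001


Decoding step by step:
Bits 00 -> F
Bits 00 -> F
Bits 100 -> D
Bits 01 -> B
Bits 110 -> E
Bits 100 -> D
Bits 01 -> B


Decoded message: FFDBEDB


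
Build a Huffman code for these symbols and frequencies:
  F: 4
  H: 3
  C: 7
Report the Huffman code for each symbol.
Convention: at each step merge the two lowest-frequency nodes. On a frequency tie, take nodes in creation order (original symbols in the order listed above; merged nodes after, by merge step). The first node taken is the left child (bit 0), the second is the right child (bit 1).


Huffman tree construction:
Step 1: Merge H(3) + F(4) = 7
Step 2: Merge C(7) + (H+F)(7) = 14
Read each symbol's code off the tree from the root (left child = 0, right child = 1).

Codes:
  F: 11 (length 2)
  H: 10 (length 2)
  C: 0 (length 1)
Average code length: 21/14 = 1.5000 bits/symbol


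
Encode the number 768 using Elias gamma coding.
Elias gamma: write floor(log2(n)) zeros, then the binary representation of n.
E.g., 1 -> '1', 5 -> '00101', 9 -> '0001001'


num_bits = floor(log2(768)) + 1 = 10
leading_zeros = num_bits - 1 = 9
binary(768) = 1100000000

Elias gamma(768) = '000000000' + '1100000000' = 0000000001100000000 (19 bits)


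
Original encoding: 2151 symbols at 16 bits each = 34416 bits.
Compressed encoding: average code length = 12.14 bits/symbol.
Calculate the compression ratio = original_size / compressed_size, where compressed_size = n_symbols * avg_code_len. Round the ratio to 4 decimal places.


original_size = n_symbols * orig_bits = 2151 * 16 = 34416 bits
compressed_size = n_symbols * avg_code_len = 2151 * 12.14 = 26113.14 bits
ratio = original_size / compressed_size = 34416 / 26113.14 = 1.318

Compression ratio = 1.318


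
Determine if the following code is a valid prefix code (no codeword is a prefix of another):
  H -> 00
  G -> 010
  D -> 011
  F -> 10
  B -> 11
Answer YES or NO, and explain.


Checking each pair (does one codeword prefix another?):
  H='00' vs G='010': no prefix
  H='00' vs D='011': no prefix
  H='00' vs F='10': no prefix
  H='00' vs B='11': no prefix
  G='010' vs H='00': no prefix
  G='010' vs D='011': no prefix
  G='010' vs F='10': no prefix
  G='010' vs B='11': no prefix
  D='011' vs H='00': no prefix
  D='011' vs G='010': no prefix
  D='011' vs F='10': no prefix
  D='011' vs B='11': no prefix
  F='10' vs H='00': no prefix
  F='10' vs G='010': no prefix
  F='10' vs D='011': no prefix
  F='10' vs B='11': no prefix
  B='11' vs H='00': no prefix
  B='11' vs G='010': no prefix
  B='11' vs D='011': no prefix
  B='11' vs F='10': no prefix
No violation found over all pairs.

YES -- this is a valid prefix code. No codeword is a prefix of any other codeword.


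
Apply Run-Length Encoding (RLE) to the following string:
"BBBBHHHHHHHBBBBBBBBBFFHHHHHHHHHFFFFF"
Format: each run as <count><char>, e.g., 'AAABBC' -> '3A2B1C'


Scanning runs left to right:
  i=0: run of 'B' x 4 -> '4B'
  i=4: run of 'H' x 7 -> '7H'
  i=11: run of 'B' x 9 -> '9B'
  i=20: run of 'F' x 2 -> '2F'
  i=22: run of 'H' x 9 -> '9H'
  i=31: run of 'F' x 5 -> '5F'

RLE = 4B7H9B2F9H5F


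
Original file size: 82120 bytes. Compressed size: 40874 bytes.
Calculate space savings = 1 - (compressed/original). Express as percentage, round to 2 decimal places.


ratio = compressed/original = 40874/82120 = 0.497735
savings = 1 - ratio = 1 - 0.497735 = 0.502265
as a percentage: 0.502265 * 100 = 50.23%

Space savings = 1 - 40874/82120 = 50.23%


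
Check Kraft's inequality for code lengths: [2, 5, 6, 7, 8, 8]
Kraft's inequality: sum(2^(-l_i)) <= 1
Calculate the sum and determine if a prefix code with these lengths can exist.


Sum = 2^(-2) + 2^(-5) + 2^(-6) + 2^(-7) + 2^(-8) + 2^(-8)
    = 0.25 + 0.03125 + 0.015625 + 0.0078125 + 0.00390625 + 0.00390625
    = 80/256 = 0.3125
Since 0.3125 <= 1, Kraft's inequality IS satisfied.
A prefix code with these lengths CAN exist.

Kraft sum = 0.3125. Satisfied.


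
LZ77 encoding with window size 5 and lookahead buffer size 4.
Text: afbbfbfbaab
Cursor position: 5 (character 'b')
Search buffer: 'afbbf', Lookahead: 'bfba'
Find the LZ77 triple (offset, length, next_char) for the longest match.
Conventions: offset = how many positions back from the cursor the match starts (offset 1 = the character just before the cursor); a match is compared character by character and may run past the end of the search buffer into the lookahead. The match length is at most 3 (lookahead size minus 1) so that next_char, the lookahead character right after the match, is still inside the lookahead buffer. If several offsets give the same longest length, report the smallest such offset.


Try each offset into the search buffer:
  offset=1 (pos 4, char 'f'): match length 0
  offset=2 (pos 3, char 'b'): match length 3
  offset=3 (pos 2, char 'b'): match length 1
  offset=4 (pos 1, char 'f'): match length 0
  offset=5 (pos 0, char 'a'): match length 0
Longest match has length 3 at offset 2.
next_char = character at position 5 + 3 = 8 -> 'a'

Best match: offset=2, length=3 (matching 'bfb' starting at position 3)
LZ77 triple: (2, 3, 'a')


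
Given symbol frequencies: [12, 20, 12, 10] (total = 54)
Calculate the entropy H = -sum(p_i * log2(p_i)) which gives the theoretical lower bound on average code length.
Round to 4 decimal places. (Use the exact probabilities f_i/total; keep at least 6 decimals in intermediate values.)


Per-symbol terms -p_i * log2(p_i) with p_i = f_i/54:
  p = 12/54 = 0.222222: log2(p) = -2.169925, -p*log2(p) = 0.482206
  p = 20/54 = 0.370370: log2(p) = -1.432959, -p*log2(p) = 0.530726
  p = 12/54 = 0.222222: log2(p) = -2.169925, -p*log2(p) = 0.482206
  p = 10/54 = 0.185185: log2(p) = -2.432959, -p*log2(p) = 0.450548
H = 0.482206 + 0.530726 + 0.482206 + 0.450548 = 1.945686

H = 1.9457 bits/symbol


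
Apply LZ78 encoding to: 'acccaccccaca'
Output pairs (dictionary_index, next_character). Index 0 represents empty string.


LZ78 encoding steps:
Dictionary: {0: ''}
Step 1: w='' (idx 0), next='a' -> output (0, 'a'), add 'a' as idx 1
Step 2: w='' (idx 0), next='c' -> output (0, 'c'), add 'c' as idx 2
Step 3: w='c' (idx 2), next='c' -> output (2, 'c'), add 'cc' as idx 3
Step 4: w='a' (idx 1), next='c' -> output (1, 'c'), add 'ac' as idx 4
Step 5: w='cc' (idx 3), next='c' -> output (3, 'c'), add 'ccc' as idx 5
Step 6: w='ac' (idx 4), next='a' -> output (4, 'a'), add 'aca' as idx 6


Encoded: [(0, 'a'), (0, 'c'), (2, 'c'), (1, 'c'), (3, 'c'), (4, 'a')]


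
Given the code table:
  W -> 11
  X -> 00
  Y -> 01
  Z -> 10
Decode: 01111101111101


Decoding:
01 -> Y
11 -> W
11 -> W
01 -> Y
11 -> W
11 -> W
01 -> Y


Result: YWWYWWY


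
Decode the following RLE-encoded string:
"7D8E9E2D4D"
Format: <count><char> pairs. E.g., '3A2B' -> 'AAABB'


Expanding each <count><char> pair:
  7D -> 'DDDDDDD'
  8E -> 'EEEEEEEE'
  9E -> 'EEEEEEEEE'
  2D -> 'DD'
  4D -> 'DDDD'

Decoded = DDDDDDDEEEEEEEEEEEEEEEEEDDDDDD


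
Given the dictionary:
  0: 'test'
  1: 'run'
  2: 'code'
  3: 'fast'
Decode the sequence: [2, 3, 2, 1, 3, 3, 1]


Look up each index in the dictionary:
  2 -> 'code'
  3 -> 'fast'
  2 -> 'code'
  1 -> 'run'
  3 -> 'fast'
  3 -> 'fast'
  1 -> 'run'

Decoded: "code fast code run fast fast run"


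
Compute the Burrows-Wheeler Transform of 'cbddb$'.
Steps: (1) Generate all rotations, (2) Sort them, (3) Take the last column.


Rotations (sorted):
  0: $cbddb -> last char: b
  1: b$cbdd -> last char: d
  2: bddb$c -> last char: c
  3: cbddb$ -> last char: $
  4: db$cbd -> last char: d
  5: ddb$cb -> last char: b


BWT = bdc$db


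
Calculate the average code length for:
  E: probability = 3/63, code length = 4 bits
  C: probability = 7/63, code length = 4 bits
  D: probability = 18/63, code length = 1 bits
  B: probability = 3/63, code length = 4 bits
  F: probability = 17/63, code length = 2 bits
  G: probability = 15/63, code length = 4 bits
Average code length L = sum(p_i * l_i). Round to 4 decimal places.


Weighted contributions p_i * l_i:
  E: (3/63) * 4 = 12/63
  C: (7/63) * 4 = 28/63
  D: (18/63) * 1 = 18/63
  B: (3/63) * 4 = 12/63
  F: (17/63) * 2 = 34/63
  G: (15/63) * 4 = 60/63
Sum = (12 + 28 + 18 + 12 + 34 + 60)/63 = 164/63

L = 164/63 = 2.6032 bits/symbol


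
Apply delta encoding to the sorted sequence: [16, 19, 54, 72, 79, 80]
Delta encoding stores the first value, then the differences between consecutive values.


First value: 16
Deltas:
  19 - 16 = 3
  54 - 19 = 35
  72 - 54 = 18
  79 - 72 = 7
  80 - 79 = 1


Delta encoded: [16, 3, 35, 18, 7, 1]


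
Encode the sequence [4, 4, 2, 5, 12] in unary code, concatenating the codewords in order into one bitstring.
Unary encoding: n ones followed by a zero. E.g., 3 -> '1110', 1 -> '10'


Encode each number as n ones followed by a terminating 0:
  4 -> 11110 (5 bits)
  4 -> 11110 (5 bits)
  2 -> 110 (3 bits)
  5 -> 111110 (6 bits)
  12 -> 1111111111110 (13 bits)
Total length = 5 + 5 + 3 + 6 + 13 = 32 bits.

Unary([4, 4, 2, 5, 12]) = 11110111101101111101111111111110 (32 bits)


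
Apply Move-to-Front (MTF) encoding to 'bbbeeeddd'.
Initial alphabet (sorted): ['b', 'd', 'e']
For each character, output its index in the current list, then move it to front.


MTF encoding:
'b': index 0 in ['b', 'd', 'e'] -> ['b', 'd', 'e']
'b': index 0 in ['b', 'd', 'e'] -> ['b', 'd', 'e']
'b': index 0 in ['b', 'd', 'e'] -> ['b', 'd', 'e']
'e': index 2 in ['b', 'd', 'e'] -> ['e', 'b', 'd']
'e': index 0 in ['e', 'b', 'd'] -> ['e', 'b', 'd']
'e': index 0 in ['e', 'b', 'd'] -> ['e', 'b', 'd']
'd': index 2 in ['e', 'b', 'd'] -> ['d', 'e', 'b']
'd': index 0 in ['d', 'e', 'b'] -> ['d', 'e', 'b']
'd': index 0 in ['d', 'e', 'b'] -> ['d', 'e', 'b']


Output: [0, 0, 0, 2, 0, 0, 2, 0, 0]


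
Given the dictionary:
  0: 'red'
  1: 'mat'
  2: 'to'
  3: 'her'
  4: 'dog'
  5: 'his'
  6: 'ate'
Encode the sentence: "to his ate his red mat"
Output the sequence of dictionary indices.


Look up each word in the dictionary:
  'to' -> 2
  'his' -> 5
  'ate' -> 6
  'his' -> 5
  'red' -> 0
  'mat' -> 1

Encoded: [2, 5, 6, 5, 0, 1]


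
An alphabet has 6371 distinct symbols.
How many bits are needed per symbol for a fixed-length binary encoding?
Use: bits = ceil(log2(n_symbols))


log2(6371) = 12.6373
Bracket: 2^12 = 4096 < 6371 <= 2^13 = 8192
So ceil(log2(6371)) = 13

bits = ceil(log2(6371)) = ceil(12.6373) = 13 bits


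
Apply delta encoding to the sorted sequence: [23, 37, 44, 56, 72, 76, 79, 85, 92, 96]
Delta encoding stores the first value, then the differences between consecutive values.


First value: 23
Deltas:
  37 - 23 = 14
  44 - 37 = 7
  56 - 44 = 12
  72 - 56 = 16
  76 - 72 = 4
  79 - 76 = 3
  85 - 79 = 6
  92 - 85 = 7
  96 - 92 = 4


Delta encoded: [23, 14, 7, 12, 16, 4, 3, 6, 7, 4]


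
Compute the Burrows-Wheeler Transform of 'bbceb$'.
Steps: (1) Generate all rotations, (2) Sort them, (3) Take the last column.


Rotations (sorted):
  0: $bbceb -> last char: b
  1: b$bbce -> last char: e
  2: bbceb$ -> last char: $
  3: bceb$b -> last char: b
  4: ceb$bb -> last char: b
  5: eb$bbc -> last char: c


BWT = be$bbc


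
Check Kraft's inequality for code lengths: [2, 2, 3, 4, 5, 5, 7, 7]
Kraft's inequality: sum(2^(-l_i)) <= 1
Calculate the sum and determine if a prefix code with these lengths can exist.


Sum = 2^(-2) + 2^(-2) + 2^(-3) + 2^(-4) + 2^(-5) + 2^(-5) + 2^(-7) + 2^(-7)
    = 0.25 + 0.25 + 0.125 + 0.0625 + 0.03125 + 0.03125 + 0.0078125 + 0.0078125
    = 98/128 = 0.765625
Since 0.765625 <= 1, Kraft's inequality IS satisfied.
A prefix code with these lengths CAN exist.

Kraft sum = 0.765625. Satisfied.


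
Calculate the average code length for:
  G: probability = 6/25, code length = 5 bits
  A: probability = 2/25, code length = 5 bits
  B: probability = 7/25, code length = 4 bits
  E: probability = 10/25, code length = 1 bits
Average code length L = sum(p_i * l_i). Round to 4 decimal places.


Weighted contributions p_i * l_i:
  G: (6/25) * 5 = 30/25
  A: (2/25) * 5 = 10/25
  B: (7/25) * 4 = 28/25
  E: (10/25) * 1 = 10/25
Sum = (30 + 10 + 28 + 10)/25 = 78/25

L = 78/25 = 3.1200 bits/symbol


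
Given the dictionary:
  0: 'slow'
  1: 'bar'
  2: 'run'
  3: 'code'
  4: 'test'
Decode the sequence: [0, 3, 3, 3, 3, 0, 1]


Look up each index in the dictionary:
  0 -> 'slow'
  3 -> 'code'
  3 -> 'code'
  3 -> 'code'
  3 -> 'code'
  0 -> 'slow'
  1 -> 'bar'

Decoded: "slow code code code code slow bar"


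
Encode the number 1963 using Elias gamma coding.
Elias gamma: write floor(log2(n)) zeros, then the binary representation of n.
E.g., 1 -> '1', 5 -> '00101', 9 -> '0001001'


num_bits = floor(log2(1963)) + 1 = 11
leading_zeros = num_bits - 1 = 10
binary(1963) = 11110101011

Elias gamma(1963) = '0000000000' + '11110101011' = 000000000011110101011 (21 bits)


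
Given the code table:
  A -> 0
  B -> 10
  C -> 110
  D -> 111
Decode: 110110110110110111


Decoding:
110 -> C
110 -> C
110 -> C
110 -> C
110 -> C
111 -> D


Result: CCCCCD


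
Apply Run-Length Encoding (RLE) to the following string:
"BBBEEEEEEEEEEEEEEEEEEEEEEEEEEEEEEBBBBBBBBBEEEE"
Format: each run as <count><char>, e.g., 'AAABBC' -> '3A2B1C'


Scanning runs left to right:
  i=0: run of 'B' x 3 -> '3B'
  i=3: run of 'E' x 30 -> '30E'
  i=33: run of 'B' x 9 -> '9B'
  i=42: run of 'E' x 4 -> '4E'

RLE = 3B30E9B4E


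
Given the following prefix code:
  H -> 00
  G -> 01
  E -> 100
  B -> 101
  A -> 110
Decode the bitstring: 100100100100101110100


Decoding step by step:
Bits 100 -> E
Bits 100 -> E
Bits 100 -> E
Bits 100 -> E
Bits 101 -> B
Bits 110 -> A
Bits 100 -> E


Decoded message: EEEEBAE


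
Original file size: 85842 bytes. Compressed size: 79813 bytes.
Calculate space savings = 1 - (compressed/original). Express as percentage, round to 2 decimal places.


ratio = compressed/original = 79813/85842 = 0.929766
savings = 1 - ratio = 1 - 0.929766 = 0.070234
as a percentage: 0.070234 * 100 = 7.02%

Space savings = 1 - 79813/85842 = 7.02%


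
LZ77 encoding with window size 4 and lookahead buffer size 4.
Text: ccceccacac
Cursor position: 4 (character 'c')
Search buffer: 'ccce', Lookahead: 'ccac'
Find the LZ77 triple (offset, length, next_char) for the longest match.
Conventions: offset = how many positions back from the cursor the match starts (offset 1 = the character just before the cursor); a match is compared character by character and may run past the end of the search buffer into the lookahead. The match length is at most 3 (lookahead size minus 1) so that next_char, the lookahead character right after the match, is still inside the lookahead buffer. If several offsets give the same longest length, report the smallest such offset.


Try each offset into the search buffer:
  offset=1 (pos 3, char 'e'): match length 0
  offset=2 (pos 2, char 'c'): match length 1
  offset=3 (pos 1, char 'c'): match length 2
  offset=4 (pos 0, char 'c'): match length 2
Longest match has length 2, found at offsets 3, 4; take the smallest, offset 3.
next_char = character at position 4 + 2 = 6 -> 'a'

Best match: offset=3, length=2 (matching 'cc' starting at position 1)
LZ77 triple: (3, 2, 'a')


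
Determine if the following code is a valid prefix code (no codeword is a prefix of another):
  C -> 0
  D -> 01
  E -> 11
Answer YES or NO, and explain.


Checking each pair (does one codeword prefix another?):
  C='0' vs D='01': prefix -- VIOLATION

NO -- this is NOT a valid prefix code. C (0) is a prefix of D (01).


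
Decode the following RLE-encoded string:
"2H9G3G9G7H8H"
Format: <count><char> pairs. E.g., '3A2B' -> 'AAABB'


Expanding each <count><char> pair:
  2H -> 'HH'
  9G -> 'GGGGGGGGG'
  3G -> 'GGG'
  9G -> 'GGGGGGGGG'
  7H -> 'HHHHHHH'
  8H -> 'HHHHHHHH'

Decoded = HHGGGGGGGGGGGGGGGGGGGGGHHHHHHHHHHHHHHH


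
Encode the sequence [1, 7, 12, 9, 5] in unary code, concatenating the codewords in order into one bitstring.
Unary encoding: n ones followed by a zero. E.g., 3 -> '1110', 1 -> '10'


Encode each number as n ones followed by a terminating 0:
  1 -> 10 (2 bits)
  7 -> 11111110 (8 bits)
  12 -> 1111111111110 (13 bits)
  9 -> 1111111110 (10 bits)
  5 -> 111110 (6 bits)
Total length = 2 + 8 + 13 + 10 + 6 = 39 bits.

Unary([1, 7, 12, 9, 5]) = 101111111011111111111101111111110111110 (39 bits)


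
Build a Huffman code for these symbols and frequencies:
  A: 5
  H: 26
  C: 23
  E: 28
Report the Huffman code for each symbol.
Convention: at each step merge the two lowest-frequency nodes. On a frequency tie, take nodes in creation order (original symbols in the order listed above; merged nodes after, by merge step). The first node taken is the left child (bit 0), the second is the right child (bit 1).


Huffman tree construction:
Step 1: Merge A(5) + C(23) = 28
Step 2: Merge H(26) + E(28) = 54
Step 3: Merge (A+C)(28) + (H+E)(54) = 82
Read each symbol's code off the tree from the root (left child = 0, right child = 1).

Codes:
  A: 00 (length 2)
  H: 10 (length 2)
  C: 01 (length 2)
  E: 11 (length 2)
Average code length: 164/82 = 2.0000 bits/symbol


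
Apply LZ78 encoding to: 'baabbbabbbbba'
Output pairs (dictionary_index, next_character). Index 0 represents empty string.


LZ78 encoding steps:
Dictionary: {0: ''}
Step 1: w='' (idx 0), next='b' -> output (0, 'b'), add 'b' as idx 1
Step 2: w='' (idx 0), next='a' -> output (0, 'a'), add 'a' as idx 2
Step 3: w='a' (idx 2), next='b' -> output (2, 'b'), add 'ab' as idx 3
Step 4: w='b' (idx 1), next='b' -> output (1, 'b'), add 'bb' as idx 4
Step 5: w='ab' (idx 3), next='b' -> output (3, 'b'), add 'abb' as idx 5
Step 6: w='bb' (idx 4), next='b' -> output (4, 'b'), add 'bbb' as idx 6
Step 7: w='a' (idx 2), end of input -> output (2, '')


Encoded: [(0, 'b'), (0, 'a'), (2, 'b'), (1, 'b'), (3, 'b'), (4, 'b'), (2, '')]


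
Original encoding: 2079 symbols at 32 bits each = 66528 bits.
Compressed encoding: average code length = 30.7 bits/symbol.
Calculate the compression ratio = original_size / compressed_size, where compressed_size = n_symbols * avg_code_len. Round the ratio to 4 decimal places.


original_size = n_symbols * orig_bits = 2079 * 32 = 66528 bits
compressed_size = n_symbols * avg_code_len = 2079 * 30.7 = 63825.3 bits
ratio = original_size / compressed_size = 66528 / 63825.3 = 1.0423

Compression ratio = 1.0423


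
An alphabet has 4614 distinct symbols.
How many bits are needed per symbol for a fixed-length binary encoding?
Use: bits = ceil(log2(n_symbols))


log2(4614) = 12.1718
Bracket: 2^12 = 4096 < 4614 <= 2^13 = 8192
So ceil(log2(4614)) = 13

bits = ceil(log2(4614)) = ceil(12.1718) = 13 bits


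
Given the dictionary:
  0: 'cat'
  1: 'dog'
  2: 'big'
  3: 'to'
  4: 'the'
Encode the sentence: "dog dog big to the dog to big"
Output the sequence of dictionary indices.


Look up each word in the dictionary:
  'dog' -> 1
  'dog' -> 1
  'big' -> 2
  'to' -> 3
  'the' -> 4
  'dog' -> 1
  'to' -> 3
  'big' -> 2

Encoded: [1, 1, 2, 3, 4, 1, 3, 2]


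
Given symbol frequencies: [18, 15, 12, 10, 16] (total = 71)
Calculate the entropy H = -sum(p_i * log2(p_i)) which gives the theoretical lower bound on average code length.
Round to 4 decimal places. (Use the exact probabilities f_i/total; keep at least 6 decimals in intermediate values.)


Per-symbol terms -p_i * log2(p_i) with p_i = f_i/71:
  p = 18/71 = 0.253521: log2(p) = -1.979822, -p*log2(p) = 0.501927
  p = 15/71 = 0.211268: log2(p) = -2.242857, -p*log2(p) = 0.473843
  p = 12/71 = 0.169014: log2(p) = -2.564785, -p*log2(p) = 0.433485
  p = 10/71 = 0.140845: log2(p) = -2.827819, -p*log2(p) = 0.398284
  p = 16/71 = 0.225352: log2(p) = -2.149747, -p*log2(p) = 0.484450
H = 0.501927 + 0.473843 + 0.433485 + 0.398284 + 0.484450 = 2.291989

H = 2.292 bits/symbol


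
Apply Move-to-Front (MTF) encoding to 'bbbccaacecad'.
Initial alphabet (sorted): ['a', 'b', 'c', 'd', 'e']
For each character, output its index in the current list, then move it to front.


MTF encoding:
'b': index 1 in ['a', 'b', 'c', 'd', 'e'] -> ['b', 'a', 'c', 'd', 'e']
'b': index 0 in ['b', 'a', 'c', 'd', 'e'] -> ['b', 'a', 'c', 'd', 'e']
'b': index 0 in ['b', 'a', 'c', 'd', 'e'] -> ['b', 'a', 'c', 'd', 'e']
'c': index 2 in ['b', 'a', 'c', 'd', 'e'] -> ['c', 'b', 'a', 'd', 'e']
'c': index 0 in ['c', 'b', 'a', 'd', 'e'] -> ['c', 'b', 'a', 'd', 'e']
'a': index 2 in ['c', 'b', 'a', 'd', 'e'] -> ['a', 'c', 'b', 'd', 'e']
'a': index 0 in ['a', 'c', 'b', 'd', 'e'] -> ['a', 'c', 'b', 'd', 'e']
'c': index 1 in ['a', 'c', 'b', 'd', 'e'] -> ['c', 'a', 'b', 'd', 'e']
'e': index 4 in ['c', 'a', 'b', 'd', 'e'] -> ['e', 'c', 'a', 'b', 'd']
'c': index 1 in ['e', 'c', 'a', 'b', 'd'] -> ['c', 'e', 'a', 'b', 'd']
'a': index 2 in ['c', 'e', 'a', 'b', 'd'] -> ['a', 'c', 'e', 'b', 'd']
'd': index 4 in ['a', 'c', 'e', 'b', 'd'] -> ['d', 'a', 'c', 'e', 'b']


Output: [1, 0, 0, 2, 0, 2, 0, 1, 4, 1, 2, 4]


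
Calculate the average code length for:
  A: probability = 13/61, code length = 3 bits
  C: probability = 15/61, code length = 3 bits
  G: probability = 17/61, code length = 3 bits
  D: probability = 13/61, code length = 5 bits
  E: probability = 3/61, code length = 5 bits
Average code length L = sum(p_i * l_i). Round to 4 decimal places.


Weighted contributions p_i * l_i:
  A: (13/61) * 3 = 39/61
  C: (15/61) * 3 = 45/61
  G: (17/61) * 3 = 51/61
  D: (13/61) * 5 = 65/61
  E: (3/61) * 5 = 15/61
Sum = (39 + 45 + 51 + 65 + 15)/61 = 215/61

L = 215/61 = 3.5246 bits/symbol


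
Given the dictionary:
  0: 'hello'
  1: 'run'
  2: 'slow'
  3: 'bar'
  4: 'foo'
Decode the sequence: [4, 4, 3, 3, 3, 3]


Look up each index in the dictionary:
  4 -> 'foo'
  4 -> 'foo'
  3 -> 'bar'
  3 -> 'bar'
  3 -> 'bar'
  3 -> 'bar'

Decoded: "foo foo bar bar bar bar"


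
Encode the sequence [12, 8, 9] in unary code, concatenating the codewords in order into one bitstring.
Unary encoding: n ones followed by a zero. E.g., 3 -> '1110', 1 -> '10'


Encode each number as n ones followed by a terminating 0:
  12 -> 1111111111110 (13 bits)
  8 -> 111111110 (9 bits)
  9 -> 1111111110 (10 bits)
Total length = 13 + 9 + 10 = 32 bits.

Unary([12, 8, 9]) = 11111111111101111111101111111110 (32 bits)


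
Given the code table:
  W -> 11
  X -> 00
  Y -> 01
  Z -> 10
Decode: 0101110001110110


Decoding:
01 -> Y
01 -> Y
11 -> W
00 -> X
01 -> Y
11 -> W
01 -> Y
10 -> Z


Result: YYWXYWYZ


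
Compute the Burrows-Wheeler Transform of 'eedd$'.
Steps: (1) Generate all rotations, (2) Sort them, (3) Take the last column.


Rotations (sorted):
  0: $eedd -> last char: d
  1: d$eed -> last char: d
  2: dd$ee -> last char: e
  3: edd$e -> last char: e
  4: eedd$ -> last char: $


BWT = ddee$


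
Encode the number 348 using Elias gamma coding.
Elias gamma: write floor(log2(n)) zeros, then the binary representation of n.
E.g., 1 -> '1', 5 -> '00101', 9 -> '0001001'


num_bits = floor(log2(348)) + 1 = 9
leading_zeros = num_bits - 1 = 8
binary(348) = 101011100

Elias gamma(348) = '00000000' + '101011100' = 00000000101011100 (17 bits)


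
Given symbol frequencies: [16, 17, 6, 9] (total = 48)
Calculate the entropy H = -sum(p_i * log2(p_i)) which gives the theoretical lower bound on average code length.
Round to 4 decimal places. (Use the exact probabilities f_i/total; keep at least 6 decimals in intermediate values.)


Per-symbol terms -p_i * log2(p_i) with p_i = f_i/48:
  p = 16/48 = 0.333333: log2(p) = -1.584963, -p*log2(p) = 0.528321
  p = 17/48 = 0.354167: log2(p) = -1.497500, -p*log2(p) = 0.530364
  p = 6/48 = 0.125000: log2(p) = -3.000000, -p*log2(p) = 0.375000
  p = 9/48 = 0.187500: log2(p) = -2.415037, -p*log2(p) = 0.452820
H = 0.528321 + 0.530364 + 0.375000 + 0.452820 = 1.886505

H = 1.8865 bits/symbol


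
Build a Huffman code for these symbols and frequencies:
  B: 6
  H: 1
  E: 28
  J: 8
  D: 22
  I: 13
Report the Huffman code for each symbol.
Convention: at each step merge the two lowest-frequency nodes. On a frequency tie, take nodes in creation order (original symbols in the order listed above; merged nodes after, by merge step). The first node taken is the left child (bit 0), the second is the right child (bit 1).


Huffman tree construction:
Step 1: Merge H(1) + B(6) = 7
Step 2: Merge (H+B)(7) + J(8) = 15
Step 3: Merge I(13) + ((H+B)+J)(15) = 28
Step 4: Merge D(22) + E(28) = 50
Step 5: Merge (I+((H+B)+J))(28) + (D+E)(50) = 78
Read each symbol's code off the tree from the root (left child = 0, right child = 1).

Codes:
  B: 0101 (length 4)
  H: 0100 (length 4)
  E: 11 (length 2)
  J: 011 (length 3)
  D: 10 (length 2)
  I: 00 (length 2)
Average code length: 178/78 = 2.2821 bits/symbol


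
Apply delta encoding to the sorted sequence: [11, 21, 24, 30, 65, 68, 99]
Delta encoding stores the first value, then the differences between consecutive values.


First value: 11
Deltas:
  21 - 11 = 10
  24 - 21 = 3
  30 - 24 = 6
  65 - 30 = 35
  68 - 65 = 3
  99 - 68 = 31


Delta encoded: [11, 10, 3, 6, 35, 3, 31]


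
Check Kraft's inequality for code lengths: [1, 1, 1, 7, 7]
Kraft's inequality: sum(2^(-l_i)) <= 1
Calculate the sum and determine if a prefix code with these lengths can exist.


Sum = 2^(-1) + 2^(-1) + 2^(-1) + 2^(-7) + 2^(-7)
    = 0.5 + 0.5 + 0.5 + 0.0078125 + 0.0078125
    = 194/128 = 1.515625
Since 1.515625 > 1, Kraft's inequality is NOT satisfied.
A prefix code with these lengths CANNOT exist.

Kraft sum = 1.515625. Not satisfied.


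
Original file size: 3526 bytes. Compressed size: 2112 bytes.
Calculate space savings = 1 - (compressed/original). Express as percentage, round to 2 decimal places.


ratio = compressed/original = 2112/3526 = 0.598979
savings = 1 - ratio = 1 - 0.598979 = 0.401021
as a percentage: 0.401021 * 100 = 40.1%

Space savings = 1 - 2112/3526 = 40.1%


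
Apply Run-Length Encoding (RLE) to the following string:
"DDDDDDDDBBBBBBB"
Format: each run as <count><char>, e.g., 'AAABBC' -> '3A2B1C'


Scanning runs left to right:
  i=0: run of 'D' x 8 -> '8D'
  i=8: run of 'B' x 7 -> '7B'

RLE = 8D7B


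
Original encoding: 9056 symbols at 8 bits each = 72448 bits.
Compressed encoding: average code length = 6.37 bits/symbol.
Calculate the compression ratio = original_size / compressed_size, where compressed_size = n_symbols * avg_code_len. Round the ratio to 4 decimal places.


original_size = n_symbols * orig_bits = 9056 * 8 = 72448 bits
compressed_size = n_symbols * avg_code_len = 9056 * 6.37 = 57686.72 bits
ratio = original_size / compressed_size = 72448 / 57686.72 = 1.2559

Compression ratio = 1.2559


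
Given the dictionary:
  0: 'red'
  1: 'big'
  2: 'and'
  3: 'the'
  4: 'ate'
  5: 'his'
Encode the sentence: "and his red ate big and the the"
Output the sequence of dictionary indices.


Look up each word in the dictionary:
  'and' -> 2
  'his' -> 5
  'red' -> 0
  'ate' -> 4
  'big' -> 1
  'and' -> 2
  'the' -> 3
  'the' -> 3

Encoded: [2, 5, 0, 4, 1, 2, 3, 3]


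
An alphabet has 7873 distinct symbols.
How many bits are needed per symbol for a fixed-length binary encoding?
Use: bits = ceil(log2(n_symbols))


log2(7873) = 12.9427
Bracket: 2^12 = 4096 < 7873 <= 2^13 = 8192
So ceil(log2(7873)) = 13

bits = ceil(log2(7873)) = ceil(12.9427) = 13 bits


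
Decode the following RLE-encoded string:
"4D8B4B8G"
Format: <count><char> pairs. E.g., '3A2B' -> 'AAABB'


Expanding each <count><char> pair:
  4D -> 'DDDD'
  8B -> 'BBBBBBBB'
  4B -> 'BBBB'
  8G -> 'GGGGGGGG'

Decoded = DDDDBBBBBBBBBBBBGGGGGGGG


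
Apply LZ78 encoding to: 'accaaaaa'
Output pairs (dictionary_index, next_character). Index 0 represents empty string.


LZ78 encoding steps:
Dictionary: {0: ''}
Step 1: w='' (idx 0), next='a' -> output (0, 'a'), add 'a' as idx 1
Step 2: w='' (idx 0), next='c' -> output (0, 'c'), add 'c' as idx 2
Step 3: w='c' (idx 2), next='a' -> output (2, 'a'), add 'ca' as idx 3
Step 4: w='a' (idx 1), next='a' -> output (1, 'a'), add 'aa' as idx 4
Step 5: w='aa' (idx 4), end of input -> output (4, '')


Encoded: [(0, 'a'), (0, 'c'), (2, 'a'), (1, 'a'), (4, '')]


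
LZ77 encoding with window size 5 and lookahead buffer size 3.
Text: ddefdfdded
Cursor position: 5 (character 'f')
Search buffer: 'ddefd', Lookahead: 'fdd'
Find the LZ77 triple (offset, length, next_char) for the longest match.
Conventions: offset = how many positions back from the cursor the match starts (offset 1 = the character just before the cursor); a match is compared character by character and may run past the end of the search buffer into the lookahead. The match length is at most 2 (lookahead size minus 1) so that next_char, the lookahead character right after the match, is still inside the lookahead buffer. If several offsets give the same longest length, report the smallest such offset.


Try each offset into the search buffer:
  offset=1 (pos 4, char 'd'): match length 0
  offset=2 (pos 3, char 'f'): match length 2
  offset=3 (pos 2, char 'e'): match length 0
  offset=4 (pos 1, char 'd'): match length 0
  offset=5 (pos 0, char 'd'): match length 0
Longest match has length 2 at offset 2.
next_char = character at position 5 + 2 = 7 -> 'd'

Best match: offset=2, length=2 (matching 'fd' starting at position 3)
LZ77 triple: (2, 2, 'd')


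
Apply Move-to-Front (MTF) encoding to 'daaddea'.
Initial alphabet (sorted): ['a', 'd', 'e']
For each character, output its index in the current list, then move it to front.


MTF encoding:
'd': index 1 in ['a', 'd', 'e'] -> ['d', 'a', 'e']
'a': index 1 in ['d', 'a', 'e'] -> ['a', 'd', 'e']
'a': index 0 in ['a', 'd', 'e'] -> ['a', 'd', 'e']
'd': index 1 in ['a', 'd', 'e'] -> ['d', 'a', 'e']
'd': index 0 in ['d', 'a', 'e'] -> ['d', 'a', 'e']
'e': index 2 in ['d', 'a', 'e'] -> ['e', 'd', 'a']
'a': index 2 in ['e', 'd', 'a'] -> ['a', 'e', 'd']


Output: [1, 1, 0, 1, 0, 2, 2]


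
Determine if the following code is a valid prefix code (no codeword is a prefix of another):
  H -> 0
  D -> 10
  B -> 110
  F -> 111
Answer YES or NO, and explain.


Checking each pair (does one codeword prefix another?):
  H='0' vs D='10': no prefix
  H='0' vs B='110': no prefix
  H='0' vs F='111': no prefix
  D='10' vs H='0': no prefix
  D='10' vs B='110': no prefix
  D='10' vs F='111': no prefix
  B='110' vs H='0': no prefix
  B='110' vs D='10': no prefix
  B='110' vs F='111': no prefix
  F='111' vs H='0': no prefix
  F='111' vs D='10': no prefix
  F='111' vs B='110': no prefix
No violation found over all pairs.

YES -- this is a valid prefix code. No codeword is a prefix of any other codeword.


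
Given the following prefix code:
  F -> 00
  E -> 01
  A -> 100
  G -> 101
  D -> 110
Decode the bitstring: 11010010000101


Decoding step by step:
Bits 110 -> D
Bits 100 -> A
Bits 100 -> A
Bits 00 -> F
Bits 101 -> G


Decoded message: DAAFG
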